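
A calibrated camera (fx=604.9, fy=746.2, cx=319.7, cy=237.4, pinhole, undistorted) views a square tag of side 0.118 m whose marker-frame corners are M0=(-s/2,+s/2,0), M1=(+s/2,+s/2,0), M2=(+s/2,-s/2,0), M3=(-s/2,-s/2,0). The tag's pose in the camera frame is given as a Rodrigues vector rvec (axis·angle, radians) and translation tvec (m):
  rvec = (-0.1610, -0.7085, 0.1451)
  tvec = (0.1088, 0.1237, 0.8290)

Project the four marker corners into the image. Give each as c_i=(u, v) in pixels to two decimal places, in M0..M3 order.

Intrinsics K: fx=604.9, fy=746.2, cx=319.7, cy=237.4
Marker side s = 0.118 m; corners in marker frame (Z=0):
  M0 = (-0.0590, +0.0590, 0)
  M1 = (+0.0590, +0.0590, 0)
  M2 = (+0.0590, -0.0590, 0)
  M3 = (-0.0590, -0.0590, 0)
rvec = (-0.1610, -0.7085, 0.1451), |rvec| = θ = 0.74091 rad = 42.451°
Rodrigues: sinθ=0.67496, 1−cosθ=0.26215; R = I + sinθ·[k]× + (1−cosθ)·[k]×²:
    [+0.75023 -0.07771 -0.65659]
    [+0.18666 +0.97757 +0.09758]
    [+0.63428 -0.19576 +0.74791]
t = (0.1088, 0.1237, 0.8290) m
M0: Pc = R·M0+t = (+0.05995, +0.17036, +0.78003); u = 604.9·(+0.05995)/0.78003 + 319.7 = 366.1913, v = 746.2·(+0.17036)/0.78003 + 237.4 = 400.3755
M1: Pc = R·M1+t = (+0.14848, +0.19239, +0.85487); u = 604.9·(+0.14848)/0.85487 + 319.7 = 424.7622, v = 746.2·(+0.19239)/0.85487 + 237.4 = 405.3325
M2: Pc = R·M2+t = (+0.15765, +0.07704, +0.87797); u = 604.9·(+0.15765)/0.87797 + 319.7 = 428.3159, v = 746.2·(+0.07704)/0.87797 + 237.4 = 302.8741
M3: Pc = R·M3+t = (+0.06912, +0.05501, +0.80313); u = 604.9·(+0.06912)/0.80313 + 319.7 = 371.7608, v = 746.2·(+0.05501)/0.80313 + 237.4 = 288.5115

c0=(366.19, 400.38) c1=(424.76, 405.33) c2=(428.32, 302.87) c3=(371.76, 288.51)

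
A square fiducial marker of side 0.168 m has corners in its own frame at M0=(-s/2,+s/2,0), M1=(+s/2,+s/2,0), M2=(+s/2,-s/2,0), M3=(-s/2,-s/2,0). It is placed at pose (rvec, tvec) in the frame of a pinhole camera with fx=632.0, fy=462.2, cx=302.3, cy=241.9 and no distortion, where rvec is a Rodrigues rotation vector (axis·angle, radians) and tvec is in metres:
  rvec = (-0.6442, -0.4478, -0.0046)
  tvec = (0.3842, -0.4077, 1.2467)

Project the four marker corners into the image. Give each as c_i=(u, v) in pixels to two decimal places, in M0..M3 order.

c0=(476.07, 102.37) c1=(544.45, 118.44) c2=(515.45, 80.58) c3=(450.78, 63.70)

Intrinsics K: fx=632.0, fy=462.2, cx=302.3, cy=241.9
Marker side s = 0.168 m; corners in marker frame (Z=0):
  M0 = (-0.0840, +0.0840, 0)
  M1 = (+0.0840, +0.0840, 0)
  M2 = (+0.0840, -0.0840, 0)
  M3 = (-0.0840, -0.0840, 0)
rvec = (-0.6442, -0.4478, -0.0046), |rvec| = θ = 0.78456 rad = 44.952°
Rodrigues: sinθ=0.70652, 1−cosθ=0.29230; R = I + sinθ·[k]× + (1−cosθ)·[k]×²:
    [+0.90477 +0.14113 -0.40185]
    [+0.13285 +0.80292 +0.58109]
    [+0.40466 -0.57914 +0.70771]
t = (0.3842, -0.4077, 1.2467) m
M0: Pc = R·M0+t = (+0.32005, -0.35141, +1.16406); u = 632.0·(+0.32005)/1.16406 + 302.3 = 476.0663, v = 462.2·(-0.35141)/1.16406 + 241.9 = 102.3683
M1: Pc = R·M1+t = (+0.47206, -0.32910, +1.23204); u = 632.0·(+0.47206)/1.23204 + 302.3 = 544.4496, v = 462.2·(-0.32910)/1.23204 + 241.9 = 118.4401
M2: Pc = R·M2+t = (+0.44835, -0.46399, +1.32934); u = 632.0·(+0.44835)/1.32934 + 302.3 = 515.4543, v = 462.2·(-0.46399)/1.32934 + 241.9 = 80.5759
M3: Pc = R·M3+t = (+0.29634, -0.48630, +1.26136); u = 632.0·(+0.29634)/1.26136 + 302.3 = 450.7829, v = 462.2·(-0.48630)/1.26136 + 241.9 = 63.7030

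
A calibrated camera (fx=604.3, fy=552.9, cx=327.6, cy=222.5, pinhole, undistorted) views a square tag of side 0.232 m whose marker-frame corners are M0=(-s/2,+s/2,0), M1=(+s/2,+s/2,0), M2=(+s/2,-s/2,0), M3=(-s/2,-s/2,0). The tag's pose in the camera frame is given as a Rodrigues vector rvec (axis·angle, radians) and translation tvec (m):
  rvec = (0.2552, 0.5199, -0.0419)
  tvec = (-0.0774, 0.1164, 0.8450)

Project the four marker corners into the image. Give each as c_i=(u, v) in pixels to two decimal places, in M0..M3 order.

c0=(219.67, 356.80) c1=(353.83, 379.73) c2=(336.49, 227.63) c3=(196.41, 223.31)

Intrinsics K: fx=604.3, fy=552.9, cx=327.6, cy=222.5
Marker side s = 0.232 m; corners in marker frame (Z=0):
  M0 = (-0.1160, +0.1160, 0)
  M1 = (+0.1160, +0.1160, 0)
  M2 = (+0.1160, -0.1160, 0)
  M3 = (-0.1160, -0.1160, 0)
rvec = (0.2552, 0.5199, -0.0419), |rvec| = θ = 0.58067 rad = 33.270°
Rodrigues: sinθ=0.54858, 1−cosθ=0.16391; R = I + sinθ·[k]× + (1−cosθ)·[k]×²:
    [+0.86775 +0.10408 +0.48597]
    [+0.02491 +0.96749 -0.25169]
    [-0.49637 +0.23051 +0.83695]
t = (-0.0774, 0.1164, 0.8450) m
M0: Pc = R·M0+t = (-0.16599, +0.22574, +0.92932); u = 604.3·(-0.16599)/0.92932 + 327.6 = 219.6656, v = 552.9·(+0.22574)/0.92932 + 222.5 = 356.8039
M1: Pc = R·M1+t = (+0.03533, +0.23152, +0.81416); u = 604.3·(+0.03533)/0.81416 + 327.6 = 353.8253, v = 552.9·(+0.23152)/0.81416 + 222.5 = 379.7252
M2: Pc = R·M2+t = (+0.01119, +0.00706, +0.76068); u = 604.3·(+0.01119)/0.76068 + 327.6 = 336.4864, v = 552.9·(+0.00706)/0.76068 + 222.5 = 227.6324
M3: Pc = R·M3+t = (-0.19013, +0.00128, +0.87584); u = 604.3·(-0.19013)/0.87584 + 327.6 = 196.4148, v = 552.9·(+0.00128)/0.87584 + 222.5 = 223.3091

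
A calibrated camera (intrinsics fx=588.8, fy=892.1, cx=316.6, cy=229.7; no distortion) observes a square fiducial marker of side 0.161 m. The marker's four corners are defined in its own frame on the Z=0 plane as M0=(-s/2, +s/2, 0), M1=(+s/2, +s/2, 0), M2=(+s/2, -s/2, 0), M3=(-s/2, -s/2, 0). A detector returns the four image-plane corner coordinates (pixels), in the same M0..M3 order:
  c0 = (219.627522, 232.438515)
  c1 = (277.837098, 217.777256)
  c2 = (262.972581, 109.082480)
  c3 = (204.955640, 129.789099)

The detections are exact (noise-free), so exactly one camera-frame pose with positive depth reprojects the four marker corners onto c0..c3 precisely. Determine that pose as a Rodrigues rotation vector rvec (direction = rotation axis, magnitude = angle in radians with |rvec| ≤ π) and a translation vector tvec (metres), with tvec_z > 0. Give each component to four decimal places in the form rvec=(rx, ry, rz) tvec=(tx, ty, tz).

rvec=(0.1350, 0.4690, -0.1734) tvec=(-0.1725, -0.0852, 1.3360)

Intrinsics K: fx=588.8, fy=892.1, cx=316.6, cy=229.7
Marker side s = 0.161 m; corners in marker frame (Z=0):
  M0 = (-0.0805, +0.0805, 0)
  M1 = (+0.0805, +0.0805, 0)
  M2 = (+0.0805, -0.0805, 0)
  M3 = (-0.0805, -0.0805, 0)
Detected image corners:
  c0 = (219.627522, 232.438515) px
  c1 = (277.837098, 217.777256) px
  c2 = (262.972581, 109.082480) px
  c3 = (204.955640, 129.789099) px
Planar DLT: solve 8×8 A·h = b for H (H[2,2]=1):
  H  [+277.89678 +107.84971 +240.58299]
  H  [-169.02326 +667.34768 +172.80120]
  H  [-0.34414 +0.06687 +1.00000]
B = K⁻¹H; ‖b₁‖=0.748518, ‖b₂‖=0.748518; λ = 2/(‖b₁‖+‖b₂‖) = 1.335972, sign → tz>0 ⇒ λ=+1.335972
r₁ = λ·B[:,0] = (+0.87776,-0.13474,-0.45977); r₂ = λ·B[:,1] = (+0.19667,+0.97639,+0.08933)
r₃ = r₁×r₂ = (+0.43687,-0.16884,+0.88354); SVD([r₁ r₂ r₃]) → R = UVᵀ:
  R  [+0.87776 +0.19667 +0.43687]
  R  [-0.13474 +0.97639 -0.16884]
  R  [-0.45977 +0.08933 +0.88354]
t = (-0.17248, -0.08521, +1.33597) m
tr R = 2.737685; θ = arccos((tr R − 1)/2) = 0.517937 rad = 29.676°
axis k = ((R−Rᵀ)₃₂, (R−Rᵀ)₁₃, (R−Rᵀ)₂₁) / (2 sinθ) = (+0.260731, +0.905535, -0.334702)
rvec = θ·k = (+0.135042, +0.469010, -0.173354)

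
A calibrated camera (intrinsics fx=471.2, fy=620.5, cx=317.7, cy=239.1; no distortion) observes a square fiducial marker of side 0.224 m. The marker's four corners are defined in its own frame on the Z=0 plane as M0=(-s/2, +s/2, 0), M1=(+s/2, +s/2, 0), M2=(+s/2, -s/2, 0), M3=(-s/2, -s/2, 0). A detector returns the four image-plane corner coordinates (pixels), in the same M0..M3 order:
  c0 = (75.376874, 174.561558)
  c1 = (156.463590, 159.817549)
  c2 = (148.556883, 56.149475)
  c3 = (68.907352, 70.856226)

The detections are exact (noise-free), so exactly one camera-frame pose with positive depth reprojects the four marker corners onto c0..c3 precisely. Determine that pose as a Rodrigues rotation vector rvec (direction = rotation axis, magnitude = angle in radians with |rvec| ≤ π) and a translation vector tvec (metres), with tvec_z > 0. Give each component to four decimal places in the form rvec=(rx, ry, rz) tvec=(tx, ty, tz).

rvec=(-0.1014, 0.0193, -0.1343) tvec=(-0.5643, -0.2591, 1.2942)

Intrinsics K: fx=471.2, fy=620.5, cx=317.7, cy=239.1
Marker side s = 0.224 m; corners in marker frame (Z=0):
  M0 = (-0.1120, +0.1120, 0)
  M1 = (+0.1120, +0.1120, 0)
  M2 = (+0.1120, -0.1120, 0)
  M3 = (-0.1120, -0.1120, 0)
Detected image corners:
  c0 = (75.376874, 174.561558) px
  c1 = (156.463590, 159.817549) px
  c2 = (148.556883, 56.149475) px
  c3 = (68.907352, 70.856226) px
Planar DLT: solve 8×8 A·h = b for H (H[2,2]=1):
  H  [+357.67828 +23.21560 +112.25113]
  H  [-66.84621 +453.77791 +114.89557]
  H  [-0.00961 -0.07897 +1.00000]
B = K⁻¹H; ‖b₁‖=0.772655, ‖b₂‖=0.772655; λ = 2/(‖b₁‖+‖b₂‖) = 1.294239, sign → tz>0 ⇒ λ=+1.294239
r₁ = λ·B[:,0] = (+0.99082,-0.13463,-0.01244); r₂ = λ·B[:,1] = (+0.13268,+0.98587,-0.10221)
r₃ = r₁×r₂ = (+0.02602,+0.09962,+0.99469); SVD([r₁ r₂ r₃]) → R = UVᵀ:
  R  [+0.99082 +0.13268 +0.02602]
  R  [-0.13463 +0.98587 +0.09962]
  R  [-0.01244 -0.10221 +0.99469]
t = (-0.56430, -0.25907, +1.29424) m
tr R = 2.971377; θ = arccos((tr R − 1)/2) = 0.169385 rad = 9.705°
axis k = ((R−Rᵀ)₃₂, (R−Rᵀ)₁₃, (R−Rᵀ)₂₁) / (2 sinθ) = (-0.598633, +0.114086, -0.792857)
rvec = θ·k = (-0.101400, +0.019324, -0.134298)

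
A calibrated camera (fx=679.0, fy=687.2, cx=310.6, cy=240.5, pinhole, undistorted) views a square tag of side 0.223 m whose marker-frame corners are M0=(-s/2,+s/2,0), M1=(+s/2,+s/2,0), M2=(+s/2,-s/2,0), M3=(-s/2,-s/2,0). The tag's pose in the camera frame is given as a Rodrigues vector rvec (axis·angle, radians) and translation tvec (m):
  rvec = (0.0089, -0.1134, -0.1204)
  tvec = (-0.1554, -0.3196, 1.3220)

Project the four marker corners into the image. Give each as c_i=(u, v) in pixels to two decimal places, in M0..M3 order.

c0=(180.07, 138.04) c1=(294.28, 126.16) c2=(280.68, 11.72) c3=(165.90, 21.44)

Intrinsics K: fx=679.0, fy=687.2, cx=310.6, cy=240.5
Marker side s = 0.223 m; corners in marker frame (Z=0):
  M0 = (-0.1115, +0.1115, 0)
  M1 = (+0.1115, +0.1115, 0)
  M2 = (+0.1115, -0.1115, 0)
  M3 = (-0.1115, -0.1115, 0)
rvec = (0.0089, -0.1134, -0.1204), |rvec| = θ = 0.16563 rad = 9.490°
Rodrigues: sinθ=0.16488, 1−cosθ=0.01369; R = I + sinθ·[k]× + (1−cosθ)·[k]×²:
    [+0.98635 +0.11935 -0.11342]
    [-0.12035 +0.99273 -0.00205]
    [+0.11235 +0.01567 +0.99355]
t = (-0.1554, -0.3196, 1.3220) m
M0: Pc = R·M0+t = (-0.25207, -0.19549, +1.31122); u = 679.0·(-0.25207)/1.31122 + 310.6 = 180.0679, v = 687.2·(-0.19549)/1.31122 + 240.5 = 138.0446
M1: Pc = R·M1+t = (-0.03211, -0.22233, +1.33627); u = 679.0·(-0.03211)/1.33627 + 310.6 = 294.2817, v = 687.2·(-0.22233)/1.33627 + 240.5 = 126.1632
M2: Pc = R·M2+t = (-0.05873, -0.44371, +1.33278); u = 679.0·(-0.05873)/1.33278 + 310.6 = 280.6800, v = 687.2·(-0.44371)/1.33278 + 240.5 = 11.7175
M3: Pc = R·M3+t = (-0.27869, -0.41687, +1.30773); u = 679.0·(-0.27869)/1.30773 + 310.6 = 165.9003, v = 687.2·(-0.41687)/1.30773 + 240.5 = 21.4381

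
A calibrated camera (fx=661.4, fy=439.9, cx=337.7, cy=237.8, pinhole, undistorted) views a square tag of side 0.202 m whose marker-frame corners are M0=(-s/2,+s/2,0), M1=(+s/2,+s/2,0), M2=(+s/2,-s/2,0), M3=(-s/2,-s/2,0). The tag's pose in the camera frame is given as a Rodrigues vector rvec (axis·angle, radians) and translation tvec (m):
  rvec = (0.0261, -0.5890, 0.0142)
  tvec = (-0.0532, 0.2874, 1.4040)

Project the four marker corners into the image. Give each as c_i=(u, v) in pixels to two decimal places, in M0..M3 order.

Intrinsics K: fx=661.4, fy=439.9, cx=337.7, cy=237.8
Marker side s = 0.202 m; corners in marker frame (Z=0):
  M0 = (-0.1010, +0.1010, 0)
  M1 = (+0.1010, +0.1010, 0)
  M2 = (+0.1010, -0.1010, 0)
  M3 = (-0.1010, -0.1010, 0)
rvec = (0.0261, -0.5890, 0.0142), |rvec| = θ = 0.58975 rad = 33.790°
Rodrigues: sinθ=0.55615, 1−cosθ=0.16892; R = I + sinθ·[k]× + (1−cosθ)·[k]×²:
    [+0.83141 -0.02086 -0.55527]
    [+0.00592 +0.99957 -0.02868]
    [+0.55563 +0.02055 +0.83118]
t = (-0.0532, 0.2874, 1.4040) m
M0: Pc = R·M0+t = (-0.13928, +0.38776, +1.34996); u = 661.4·(-0.13928)/1.34996 + 337.7 = 269.4614, v = 439.9·(+0.38776)/1.34996 + 237.8 = 364.1557
M1: Pc = R·M1+t = (+0.02867, +0.38896, +1.46219); u = 661.4·(+0.02867)/1.46219 + 337.7 = 350.6666, v = 439.9·(+0.38896)/1.46219 + 237.8 = 354.8169
M2: Pc = R·M2+t = (+0.03288, +0.18704, +1.45804); u = 661.4·(+0.03288)/1.45804 + 337.7 = 352.6147, v = 439.9·(+0.18704)/1.45804 + 237.8 = 294.2316
M3: Pc = R·M3+t = (-0.13507, +0.18584, +1.34581); u = 661.4·(-0.13507)/1.34581 + 337.7 = 271.3215, v = 439.9·(+0.18584)/1.34581 + 237.8 = 298.5466

c0=(269.46, 364.16) c1=(350.67, 354.82) c2=(352.61, 294.23) c3=(271.32, 298.55)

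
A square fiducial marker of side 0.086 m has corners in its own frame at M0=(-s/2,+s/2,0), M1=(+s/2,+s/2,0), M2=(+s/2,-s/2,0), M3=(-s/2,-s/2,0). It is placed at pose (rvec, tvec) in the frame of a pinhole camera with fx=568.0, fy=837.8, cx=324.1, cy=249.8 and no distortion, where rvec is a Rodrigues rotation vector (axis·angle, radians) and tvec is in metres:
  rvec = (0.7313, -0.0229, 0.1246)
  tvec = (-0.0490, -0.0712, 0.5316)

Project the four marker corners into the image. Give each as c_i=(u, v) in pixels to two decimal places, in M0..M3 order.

Intrinsics K: fx=568.0, fy=837.8, cx=324.1, cy=249.8
Marker side s = 0.086 m; corners in marker frame (Z=0):
  M0 = (-0.0430, +0.0430, 0)
  M1 = (+0.0430, +0.0430, 0)
  M2 = (+0.0430, -0.0430, 0)
  M3 = (-0.0430, -0.0430, 0)
rvec = (0.7313, -0.0229, 0.1246), |rvec| = θ = 0.74219 rad = 42.524°
Rodrigues: sinθ=0.67591, 1−cosθ=0.26301; R = I + sinθ·[k]× + (1−cosθ)·[k]×²:
    [+0.99234 -0.12147 +0.02265]
    [+0.10548 +0.73724 -0.66735]
    [+0.06436 +0.66462 +0.74440]
t = (-0.0490, -0.0712, 0.5316) m
M0: Pc = R·M0+t = (-0.09689, -0.04403, +0.55741); u = 568.0·(-0.09689)/0.55741 + 324.1 = 225.3658, v = 837.8·(-0.04403)/0.55741 + 249.8 = 183.6158
M1: Pc = R·M1+t = (-0.01155, -0.03496, +0.56295); u = 568.0·(-0.01155)/0.56295 + 324.1 = 312.4437, v = 837.8·(-0.03496)/0.56295 + 249.8 = 197.7662
M2: Pc = R·M2+t = (-0.00111, -0.09837, +0.50579); u = 568.0·(-0.00111)/0.50579 + 324.1 = 322.8575, v = 837.8·(-0.09837)/0.50579 + 249.8 = 86.8646
M3: Pc = R·M3+t = (-0.08645, -0.10744, +0.50025); u = 568.0·(-0.08645)/0.50025 + 324.1 = 225.9456, v = 837.8·(-0.10744)/0.50025 + 249.8 = 69.8703

c0=(225.37, 183.62) c1=(312.44, 197.77) c2=(322.86, 86.86) c3=(225.95, 69.87)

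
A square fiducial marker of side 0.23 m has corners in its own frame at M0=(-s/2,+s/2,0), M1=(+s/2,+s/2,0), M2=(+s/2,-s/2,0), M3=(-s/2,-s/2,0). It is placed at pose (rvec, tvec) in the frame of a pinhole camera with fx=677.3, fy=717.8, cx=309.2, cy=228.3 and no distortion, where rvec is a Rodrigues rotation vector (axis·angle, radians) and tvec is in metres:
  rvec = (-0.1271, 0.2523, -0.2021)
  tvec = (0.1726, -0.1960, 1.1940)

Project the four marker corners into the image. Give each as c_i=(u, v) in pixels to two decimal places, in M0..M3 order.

c0=(356.74, 192.73) c1=(487.45, 160.35) c2=(458.30, 26.85) c3=(332.50, 64.15)

Intrinsics K: fx=677.3, fy=717.8, cx=309.2, cy=228.3
Marker side s = 0.23 m; corners in marker frame (Z=0):
  M0 = (-0.1150, +0.1150, 0)
  M1 = (+0.1150, +0.1150, 0)
  M2 = (+0.1150, -0.1150, 0)
  M3 = (-0.1150, -0.1150, 0)
rvec = (-0.1271, 0.2523, -0.2021), |rvec| = θ = 0.34735 rad = 19.902°
Rodrigues: sinθ=0.34041, 1−cosθ=0.05972; R = I + sinθ·[k]× + (1−cosθ)·[k]×²:
    [+0.94827 +0.18219 +0.25997]
    [-0.21393 +0.97179 +0.09932]
    [-0.23454 -0.14980 +0.96049]
t = (0.1726, -0.1960, 1.1940) m
M0: Pc = R·M0+t = (+0.08450, -0.05964, +1.20375); u = 677.3·(+0.08450)/1.20375 + 309.2 = 356.7449, v = 717.8·(-0.05964)/1.20375 + 228.3 = 192.7350
M1: Pc = R·M1+t = (+0.30260, -0.10885, +1.14980); u = 677.3·(+0.30260)/1.14980 + 309.2 = 487.4509, v = 717.8·(-0.10885)/1.14980 + 228.3 = 160.3488
M2: Pc = R·M2+t = (+0.26070, -0.33236, +1.18425); u = 677.3·(+0.26070)/1.18425 + 309.2 = 458.2997, v = 717.8·(-0.33236)/1.18425 + 228.3 = 26.8514
M3: Pc = R·M3+t = (+0.04260, -0.28315, +1.23820); u = 677.3·(+0.04260)/1.23820 + 309.2 = 332.5007, v = 717.8·(-0.28315)/1.23820 + 228.3 = 64.1526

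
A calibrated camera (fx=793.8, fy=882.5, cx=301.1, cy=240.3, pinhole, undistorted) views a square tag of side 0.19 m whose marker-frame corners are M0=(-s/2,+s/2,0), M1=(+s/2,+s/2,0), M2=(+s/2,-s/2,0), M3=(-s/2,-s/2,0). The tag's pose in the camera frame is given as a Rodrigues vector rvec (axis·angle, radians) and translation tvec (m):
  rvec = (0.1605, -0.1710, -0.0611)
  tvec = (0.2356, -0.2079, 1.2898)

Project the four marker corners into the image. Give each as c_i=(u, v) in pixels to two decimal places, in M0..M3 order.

Intrinsics K: fx=793.8, fy=882.5, cx=301.1, cy=240.3
Marker side s = 0.19 m; corners in marker frame (Z=0):
  M0 = (-0.0950, +0.0950, 0)
  M1 = (+0.0950, +0.0950, 0)
  M2 = (+0.0950, -0.0950, 0)
  M3 = (-0.0950, -0.0950, 0)
rvec = (0.1605, -0.1710, -0.0611), |rvec| = θ = 0.24235 rad = 13.886°
Rodrigues: sinθ=0.23999, 1−cosθ=0.02922; R = I + sinθ·[k]× + (1−cosθ)·[k]×²:
    [+0.98359 +0.04685 -0.17421]
    [-0.07416 +0.98533 -0.15373]
    [+0.16445 +0.16413 +0.97263]
t = (0.2356, -0.2079, 1.2898) m
M0: Pc = R·M0+t = (+0.14661, -0.10725, +1.28977); u = 793.8·(+0.14661)/1.28977 + 301.1 = 391.3319, v = 882.5·(-0.10725)/1.28977 + 240.3 = 166.9170
M1: Pc = R·M1+t = (+0.33349, -0.12134, +1.32102); u = 793.8·(+0.33349)/1.32102 + 301.1 = 501.4958, v = 882.5·(-0.12134)/1.32102 + 240.3 = 159.2397
M2: Pc = R·M2+t = (+0.32459, -0.30855, +1.28983); u = 793.8·(+0.32459)/1.28983 + 301.1 = 500.8629, v = 882.5·(-0.30855)/1.28983 + 240.3 = 29.1898
M3: Pc = R·M3+t = (+0.13771, -0.29446, +1.25858); u = 793.8·(+0.13771)/1.25858 + 301.1 = 387.9537, v = 882.5·(-0.29446)/1.25858 + 240.3 = 33.8287

c0=(391.33, 166.92) c1=(501.50, 159.24) c2=(500.86, 29.19) c3=(387.95, 33.83)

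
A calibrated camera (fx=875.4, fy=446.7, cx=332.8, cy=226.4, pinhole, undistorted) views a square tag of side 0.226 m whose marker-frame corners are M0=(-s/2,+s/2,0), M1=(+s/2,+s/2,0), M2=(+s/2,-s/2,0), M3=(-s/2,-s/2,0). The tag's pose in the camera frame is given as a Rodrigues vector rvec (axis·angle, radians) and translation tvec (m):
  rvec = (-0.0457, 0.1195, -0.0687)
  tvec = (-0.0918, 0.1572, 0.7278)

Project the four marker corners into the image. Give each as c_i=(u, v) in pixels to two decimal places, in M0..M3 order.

c0=(99.15, 395.16) c1=(366.83, 391.35) c2=(348.24, 249.07) c3=(85.25, 257.88)

Intrinsics K: fx=875.4, fy=446.7, cx=332.8, cy=226.4
Marker side s = 0.226 m; corners in marker frame (Z=0):
  M0 = (-0.1130, +0.1130, 0)
  M1 = (+0.1130, +0.1130, 0)
  M2 = (+0.1130, -0.1130, 0)
  M3 = (-0.1130, -0.1130, 0)
rvec = (-0.0457, 0.1195, -0.0687), |rvec| = θ = 0.14522 rad = 8.320°
Rodrigues: sinθ=0.14471, 1−cosθ=0.01053; R = I + sinθ·[k]× + (1−cosθ)·[k]×²:
    [+0.99052 +0.06573 +0.12065]
    [-0.07118 +0.99660 +0.04144]
    [-0.11751 -0.04964 +0.99183]
t = (-0.0918, 0.1572, 0.7278) m
M0: Pc = R·M0+t = (-0.19630, +0.27786, +0.73547); u = 875.4·(-0.19630)/0.73547 + 332.8 = 99.1514, v = 446.7·(+0.27786)/0.73547 + 226.4 = 395.1628
M1: Pc = R·M1+t = (+0.02756, +0.26177, +0.70891); u = 875.4·(+0.02756)/0.70891 + 332.8 = 366.8278, v = 446.7·(+0.26177)/0.70891 + 226.4 = 391.3480
M2: Pc = R·M2+t = (+0.01270, +0.03654, +0.72013); u = 875.4·(+0.01270)/0.72013 + 332.8 = 348.2390, v = 446.7·(+0.03654)/0.72013 + 226.4 = 249.0660
M3: Pc = R·M3+t = (-0.21116, +0.05263, +0.74669); u = 875.4·(-0.21116)/0.74669 + 332.8 = 85.2453, v = 446.7·(+0.05263)/0.74669 + 226.4 = 257.8842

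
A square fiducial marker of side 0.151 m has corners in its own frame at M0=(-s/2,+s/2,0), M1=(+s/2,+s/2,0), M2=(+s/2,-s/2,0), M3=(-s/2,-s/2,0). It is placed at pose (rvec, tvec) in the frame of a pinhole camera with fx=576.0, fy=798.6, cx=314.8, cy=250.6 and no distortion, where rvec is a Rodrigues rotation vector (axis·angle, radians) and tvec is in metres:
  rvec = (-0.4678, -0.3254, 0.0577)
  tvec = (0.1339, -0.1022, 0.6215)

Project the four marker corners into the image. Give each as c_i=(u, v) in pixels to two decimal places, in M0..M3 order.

Intrinsics K: fx=576.0, fy=798.6, cx=314.8, cy=250.6
Marker side s = 0.151 m; corners in marker frame (Z=0):
  M0 = (-0.0755, +0.0755, 0)
  M1 = (+0.0755, +0.0755, 0)
  M2 = (+0.0755, -0.0755, 0)
  M3 = (-0.0755, -0.0755, 0)
rvec = (-0.4678, -0.3254, 0.0577), |rvec| = θ = 0.57276 rad = 32.817°
Rodrigues: sinθ=0.54195, 1−cosθ=0.15959; R = I + sinθ·[k]× + (1−cosθ)·[k]×²:
    [+0.94687 +0.01946 -0.32103]
    [+0.12865 +0.89192 +0.43351]
    [+0.29477 -0.45177 +0.84203]
t = (0.1339, -0.1022, 0.6215) m
M0: Pc = R·M0+t = (+0.06388, -0.04457, +0.56514); u = 576.0·(+0.06388)/0.56514 + 314.8 = 379.9083, v = 798.6·(-0.04457)/0.56514 + 250.6 = 187.6134
M1: Pc = R·M1+t = (+0.20686, -0.02515, +0.60965); u = 576.0·(+0.20686)/0.60965 + 314.8 = 510.2412, v = 798.6·(-0.02515)/0.60965 + 250.6 = 217.6590
M2: Pc = R·M2+t = (+0.20392, -0.15983, +0.67786); u = 576.0·(+0.20392)/0.67786 + 314.8 = 488.0763, v = 798.6·(-0.15983)/0.67786 + 250.6 = 62.3058
M3: Pc = R·M3+t = (+0.06094, -0.17925, +0.63335); u = 576.0·(+0.06094)/0.63335 + 314.8 = 370.2237, v = 798.6·(-0.17925)/0.63335 + 250.6 = 24.5787

c0=(379.91, 187.61) c1=(510.24, 217.66) c2=(488.08, 62.31) c3=(370.22, 24.58)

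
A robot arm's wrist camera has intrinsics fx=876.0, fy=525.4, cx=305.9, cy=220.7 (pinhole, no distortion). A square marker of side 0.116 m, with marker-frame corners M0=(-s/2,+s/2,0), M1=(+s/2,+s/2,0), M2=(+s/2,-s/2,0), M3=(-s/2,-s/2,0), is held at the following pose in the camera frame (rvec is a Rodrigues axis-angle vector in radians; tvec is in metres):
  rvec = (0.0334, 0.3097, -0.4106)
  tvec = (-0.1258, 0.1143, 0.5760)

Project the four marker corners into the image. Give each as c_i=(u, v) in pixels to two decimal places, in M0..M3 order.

c0=(79.09, 389.35) c1=(223.70, 357.56) c2=(152.07, 256.93) c3=(12.54, 294.48)

Intrinsics K: fx=876.0, fy=525.4, cx=305.9, cy=220.7
Marker side s = 0.116 m; corners in marker frame (Z=0):
  M0 = (-0.0580, +0.0580, 0)
  M1 = (+0.0580, +0.0580, 0)
  M2 = (+0.0580, -0.0580, 0)
  M3 = (-0.0580, -0.0580, 0)
rvec = (0.0334, 0.3097, -0.4106), |rvec| = θ = 0.51539 rad = 29.529°
Rodrigues: sinθ=0.49287, 1−cosθ=0.12990; R = I + sinθ·[k]× + (1−cosθ)·[k]×²:
    [+0.87065 +0.39772 +0.28946]
    [-0.38760 +0.91701 -0.09413]
    [-0.30288 -0.03025 +0.95255]
t = (-0.1258, 0.1143, 0.5760) m
M0: Pc = R·M0+t = (-0.15323, +0.18997, +0.59181); u = 876.0·(-0.15323)/0.59181 + 305.9 = 79.0895, v = 525.4·(+0.18997)/0.59181 + 220.7 = 389.3495
M1: Pc = R·M1+t = (-0.05223, +0.14501, +0.55668); u = 876.0·(-0.05223)/0.55668 + 305.9 = 223.7027, v = 525.4·(+0.14501)/0.55668 + 220.7 = 357.5578
M2: Pc = R·M2+t = (-0.09837, +0.03863, +0.56019); u = 876.0·(-0.09837)/0.56019 + 305.9 = 152.0724, v = 525.4·(+0.03863)/0.56019 + 220.7 = 256.9335
M3: Pc = R·M3+t = (-0.19937, +0.08359, +0.59532); u = 876.0·(-0.19937)/0.59532 + 305.9 = 12.5388, v = 525.4·(+0.08359)/0.59532 + 220.7 = 294.4763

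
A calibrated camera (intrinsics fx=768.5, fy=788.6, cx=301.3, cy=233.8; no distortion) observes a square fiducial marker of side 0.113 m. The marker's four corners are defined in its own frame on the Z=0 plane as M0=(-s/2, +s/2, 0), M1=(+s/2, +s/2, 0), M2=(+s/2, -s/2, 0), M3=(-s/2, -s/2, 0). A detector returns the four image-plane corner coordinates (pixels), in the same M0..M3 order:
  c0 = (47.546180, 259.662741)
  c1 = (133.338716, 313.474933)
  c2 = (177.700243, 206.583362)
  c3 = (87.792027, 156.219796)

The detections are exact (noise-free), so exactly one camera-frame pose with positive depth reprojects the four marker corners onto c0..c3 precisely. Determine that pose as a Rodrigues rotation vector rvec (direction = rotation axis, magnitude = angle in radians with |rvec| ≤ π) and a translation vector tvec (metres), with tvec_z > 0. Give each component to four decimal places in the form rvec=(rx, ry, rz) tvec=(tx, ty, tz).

Intrinsics K: fx=768.5, fy=788.6, cx=301.3, cy=233.8
Marker side s = 0.113 m; corners in marker frame (Z=0):
  M0 = (-0.0565, +0.0565, 0)
  M1 = (+0.0565, +0.0565, 0)
  M2 = (+0.0565, -0.0565, 0)
  M3 = (-0.0565, -0.0565, 0)
Detected image corners:
  c0 = (47.546180, 259.662741) px
  c1 = (133.338716, 313.474933) px
  c2 = (177.700243, 206.583362) px
  c3 = (87.792027, 156.219796) px
Planar DLT: solve 8×8 A·h = b for H (H[2,2]=1):
  H  [+732.55886 -349.19203 +110.33610]
  H  [+367.52669 +982.26515 +234.05578]
  H  [-0.40011 +0.22192 +1.00000]
B = K⁻¹H; ‖b₁‖=1.316908, ‖b₂‖=1.316908; λ = 2/(‖b₁‖+‖b₂‖) = 0.759354, sign → tz>0 ⇒ λ=+0.759354
r₁ = λ·B[:,0] = (+0.84296,+0.44397,-0.30382); r₂ = λ·B[:,1] = (-0.41111,+0.89588,+0.16852)
r₃ = r₁×r₂ = (+0.34701,-0.01715,+0.93771); SVD([r₁ r₂ r₃]) → R = UVᵀ:
  R  [+0.84296 -0.41111 +0.34701]
  R  [+0.44397 +0.89588 -0.01715]
  R  [-0.30382 +0.16852 +0.93771]
t = (-0.18869, +0.00025, +0.75935) m
tr R = 2.676541; θ = arccos((tr R − 1)/2) = 0.576693 rad = 33.042°
axis k = ((R−Rᵀ)₃₂, (R−Rᵀ)₁₃, (R−Rᵀ)₂₁) / (2 sinθ) = (+0.170257, +0.596812, +0.784110)
rvec = θ·k = (+0.098186, +0.344177, +0.452190)

rvec=(0.0982, 0.3442, 0.4522) tvec=(-0.1887, 0.0002, 0.7594)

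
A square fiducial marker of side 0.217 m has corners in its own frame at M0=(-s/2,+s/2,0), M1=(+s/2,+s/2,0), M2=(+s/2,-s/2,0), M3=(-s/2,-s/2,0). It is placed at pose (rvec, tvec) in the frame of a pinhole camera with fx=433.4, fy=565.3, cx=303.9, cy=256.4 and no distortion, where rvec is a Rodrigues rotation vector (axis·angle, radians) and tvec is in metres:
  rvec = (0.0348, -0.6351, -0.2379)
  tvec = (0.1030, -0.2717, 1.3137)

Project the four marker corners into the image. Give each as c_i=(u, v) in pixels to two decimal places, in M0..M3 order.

Intrinsics K: fx=433.4, fy=565.3, cx=303.9, cy=256.4
Marker side s = 0.217 m; corners in marker frame (Z=0):
  M0 = (-0.1085, +0.1085, 0)
  M1 = (+0.1085, +0.1085, 0)
  M2 = (+0.1085, -0.1085, 0)
  M3 = (-0.1085, -0.1085, 0)
rvec = (0.0348, -0.6351, -0.2379), |rvec| = θ = 0.67909 rad = 38.909°
Rodrigues: sinθ=0.62808, 1−cosθ=0.22185; R = I + sinθ·[k]× + (1−cosθ)·[k]×²:
    [+0.77873 +0.20940 -0.59138]
    [-0.23066 +0.97219 +0.04050]
    [+0.58342 +0.10487 +0.80537]
t = (0.1030, -0.2717, 1.3137) m
M0: Pc = R·M0+t = (+0.04123, -0.14119, +1.26178); u = 433.4·(+0.04123)/1.26178 + 303.9 = 318.0611, v = 565.3·(-0.14119)/1.26178 + 256.4 = 193.1441
M1: Pc = R·M1+t = (+0.21021, -0.19124, +1.38838); u = 433.4·(+0.21021)/1.38838 + 303.9 = 369.5203, v = 565.3·(-0.19124)/1.38838 + 256.4 = 178.5319
M2: Pc = R·M2+t = (+0.16477, -0.40221, +1.36562); u = 433.4·(+0.16477)/1.36562 + 303.9 = 356.1929, v = 565.3·(-0.40221)/1.36562 + 256.4 = 89.9051
M3: Pc = R·M3+t = (-0.00421, -0.35216, +1.23902); u = 433.4·(-0.00421)/1.23902 + 303.9 = 302.4267, v = 565.3·(-0.35216)/1.23902 + 256.4 = 95.7299

c0=(318.06, 193.14) c1=(369.52, 178.53) c2=(356.19, 89.91) c3=(302.43, 95.73)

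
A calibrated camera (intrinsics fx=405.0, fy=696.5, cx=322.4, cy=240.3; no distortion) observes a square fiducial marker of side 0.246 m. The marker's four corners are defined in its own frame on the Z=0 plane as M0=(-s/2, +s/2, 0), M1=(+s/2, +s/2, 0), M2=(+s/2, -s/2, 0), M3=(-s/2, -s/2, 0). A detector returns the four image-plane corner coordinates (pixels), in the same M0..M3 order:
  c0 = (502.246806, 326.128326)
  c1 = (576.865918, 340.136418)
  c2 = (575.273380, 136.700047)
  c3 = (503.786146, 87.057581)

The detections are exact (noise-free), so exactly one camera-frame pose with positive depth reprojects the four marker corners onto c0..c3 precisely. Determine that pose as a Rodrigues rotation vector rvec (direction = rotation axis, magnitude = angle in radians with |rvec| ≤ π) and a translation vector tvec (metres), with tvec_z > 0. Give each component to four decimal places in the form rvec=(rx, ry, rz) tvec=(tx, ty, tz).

Intrinsics K: fx=405.0, fy=696.5, cx=322.4, cy=240.3
Marker side s = 0.246 m; corners in marker frame (Z=0):
  M0 = (-0.1230, +0.1230, 0)
  M1 = (+0.1230, +0.1230, 0)
  M2 = (+0.1230, -0.1230, 0)
  M3 = (-0.1230, -0.1230, 0)
Detected image corners:
  c0 = (502.246806, 326.128326) px
  c1 = (576.865918, 340.136418) px
  c2 = (575.273380, 136.700047) px
  c3 = (503.786146, 87.057581) px
Planar DLT: solve 8×8 A·h = b for H (H[2,2]=1):
  H  [+663.61173 -93.52106 +542.59699]
  H  [+282.18628 +854.51676 +221.46143]
  H  [+0.67981 -0.17452 +1.00000]
B = K⁻¹H; ‖b₁‖=1.302116, ‖b₂‖=1.302116; λ = 2/(‖b₁‖+‖b₂‖) = 0.767981, sign → tz>0 ⇒ λ=+0.767981
r₁ = λ·B[:,0] = (+0.84277,+0.13102,+0.52208); r₂ = λ·B[:,1] = (-0.07065,+0.98846,-0.13403)
r₃ = r₁×r₂ = (-0.53361,+0.07607,+0.84230); SVD([r₁ r₂ r₃]) → R = UVᵀ:
  R  [+0.84277 -0.07065 -0.53361]
  R  [+0.13102 +0.98846 +0.07607]
  R  [+0.52208 -0.13403 +0.84230]
t = (+0.41755, -0.02077, +0.76798) m
tr R = 2.673531; θ = arccos((tr R − 1)/2) = 0.579447 rad = 33.200°
axis k = ((R−Rᵀ)₃₂, (R−Rᵀ)₁₃, (R−Rᵀ)₂₁) / (2 sinθ) = (-0.191852, -0.963992, +0.184153)
rvec = θ·k = (-0.111168, -0.558582, +0.106707)

rvec=(-0.1112, -0.5586, 0.1067) tvec=(0.4175, -0.0208, 0.7680)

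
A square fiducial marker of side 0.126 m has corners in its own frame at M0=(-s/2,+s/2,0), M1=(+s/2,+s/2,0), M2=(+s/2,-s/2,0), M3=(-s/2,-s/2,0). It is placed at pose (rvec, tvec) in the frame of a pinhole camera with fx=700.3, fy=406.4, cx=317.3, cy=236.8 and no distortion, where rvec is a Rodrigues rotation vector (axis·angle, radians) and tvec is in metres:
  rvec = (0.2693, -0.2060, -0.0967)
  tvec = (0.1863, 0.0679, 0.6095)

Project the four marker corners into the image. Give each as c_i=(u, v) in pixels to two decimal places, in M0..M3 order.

c0=(464.40, 326.72) c1=(593.55, 313.58) c2=(599.49, 236.64) c3=(462.92, 247.41)

Intrinsics K: fx=700.3, fy=406.4, cx=317.3, cy=236.8
Marker side s = 0.126 m; corners in marker frame (Z=0):
  M0 = (-0.0630, +0.0630, 0)
  M1 = (+0.0630, +0.0630, 0)
  M2 = (+0.0630, -0.0630, 0)
  M3 = (-0.0630, -0.0630, 0)
rvec = (0.2693, -0.2060, -0.0967), |rvec| = θ = 0.35258 rad = 20.201°
Rodrigues: sinθ=0.34532, 1−cosθ=0.06151; R = I + sinθ·[k]× + (1−cosθ)·[k]×²:
    [+0.97437 +0.06726 -0.21464]
    [-0.12216 +0.95949 -0.25390]
    [+0.18887 +0.27361 +0.94311]
t = (0.1863, 0.0679, 0.6095) m
M0: Pc = R·M0+t = (+0.12915, +0.13604, +0.61484); u = 700.3·(+0.12915)/0.61484 + 317.3 = 464.4035, v = 406.4·(+0.13604)/0.61484 + 236.8 = 326.7231
M1: Pc = R·M1+t = (+0.25192, +0.12065, +0.63864); u = 700.3·(+0.25192)/0.63864 + 317.3 = 593.5471, v = 406.4·(+0.12065)/0.63864 + 236.8 = 313.5773
M2: Pc = R·M2+t = (+0.24345, -0.00024, +0.60416); u = 700.3·(+0.24345)/0.60416 + 317.3 = 599.4876, v = 406.4·(-0.00024)/0.60416 + 236.8 = 236.6361
M3: Pc = R·M3+t = (+0.12068, +0.01515, +0.58036); u = 700.3·(+0.12068)/0.58036 + 317.3 = 462.9161, v = 406.4·(+0.01515)/0.58036 + 236.8 = 247.4078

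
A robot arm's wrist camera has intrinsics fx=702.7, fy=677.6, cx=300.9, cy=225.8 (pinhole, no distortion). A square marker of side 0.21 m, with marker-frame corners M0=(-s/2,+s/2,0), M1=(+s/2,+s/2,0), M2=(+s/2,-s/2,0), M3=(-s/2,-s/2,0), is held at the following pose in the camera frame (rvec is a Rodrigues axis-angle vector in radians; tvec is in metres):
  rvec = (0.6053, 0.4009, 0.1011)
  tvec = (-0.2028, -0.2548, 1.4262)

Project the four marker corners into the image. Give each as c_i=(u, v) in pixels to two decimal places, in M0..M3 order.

c0=(163.87, 140.93) c1=(250.58, 157.23) c2=(243.41, 63.36) c3=(149.63, 50.41)

Intrinsics K: fx=702.7, fy=677.6, cx=300.9, cy=225.8
Marker side s = 0.21 m; corners in marker frame (Z=0):
  M0 = (-0.1050, +0.1050, 0)
  M1 = (+0.1050, +0.1050, 0)
  M2 = (+0.1050, -0.1050, 0)
  M3 = (-0.1050, -0.1050, 0)
rvec = (0.6053, 0.4009, 0.1011), |rvec| = θ = 0.73303 rad = 41.999°
Rodrigues: sinθ=0.66912, 1−cosθ=0.25685; R = I + sinθ·[k]× + (1−cosθ)·[k]×²:
    [+0.91829 +0.02371 +0.39520]
    [+0.20828 +0.81998 -0.53316]
    [-0.33670 +0.57190 +0.74804]
t = (-0.2028, -0.2548, 1.4262) m
M0: Pc = R·M0+t = (-0.29673, -0.19057, +1.52160); u = 702.7·(-0.29673)/1.52160 + 300.9 = 163.8651, v = 677.6·(-0.19057)/1.52160 + 225.8 = 140.9345
M1: Pc = R·M1+t = (-0.10389, -0.14683, +1.45090); u = 702.7·(-0.10389)/1.45090 + 300.9 = 250.5838, v = 677.6·(-0.14683)/1.45090 + 225.8 = 157.2259
M2: Pc = R·M2+t = (-0.10887, -0.31903, +1.33080); u = 702.7·(-0.10887)/1.33080 + 300.9 = 243.4138, v = 677.6·(-0.31903)/1.33080 + 225.8 = 63.3609
M3: Pc = R·M3+t = (-0.30171, -0.36277, +1.40150); u = 702.7·(-0.30171)/1.40150 + 300.9 = 149.6257, v = 677.6·(-0.36277)/1.40150 + 225.8 = 50.4090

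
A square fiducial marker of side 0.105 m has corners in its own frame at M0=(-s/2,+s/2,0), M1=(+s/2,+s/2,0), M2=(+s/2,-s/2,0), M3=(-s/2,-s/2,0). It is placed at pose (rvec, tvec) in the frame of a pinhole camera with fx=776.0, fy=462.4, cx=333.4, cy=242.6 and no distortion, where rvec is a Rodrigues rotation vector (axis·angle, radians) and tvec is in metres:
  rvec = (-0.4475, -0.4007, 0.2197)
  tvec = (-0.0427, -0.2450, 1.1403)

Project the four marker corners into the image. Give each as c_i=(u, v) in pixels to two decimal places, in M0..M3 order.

Intrinsics K: fx=776.0, fy=462.4, cx=333.4, cy=242.6
Marker side s = 0.105 m; corners in marker frame (Z=0):
  M0 = (-0.0525, +0.0525, 0)
  M1 = (+0.0525, +0.0525, 0)
  M2 = (+0.0525, -0.0525, 0)
  M3 = (-0.0525, -0.0525, 0)
rvec = (-0.4475, -0.4007, 0.2197), |rvec| = θ = 0.63960 rad = 36.646°
Rodrigues: sinθ=0.59687, 1−cosθ=0.19766; R = I + sinθ·[k]× + (1−cosθ)·[k]×²:
    [+0.89910 -0.11838 -0.42144]
    [+0.29167 +0.87992 +0.37507]
    [+0.32643 -0.46014 +0.82566]
t = (-0.0427, -0.2450, 1.1403) m
M0: Pc = R·M0+t = (-0.09612, -0.21412, +1.09900); u = 776.0·(-0.09612)/1.09900 + 333.4 = 265.5320, v = 462.4·(-0.21412)/1.09900 + 242.6 = 152.5116
M1: Pc = R·M1+t = (-0.00171, -0.18349, +1.13328); u = 776.0·(-0.00171)/1.13328 + 333.4 = 332.2274, v = 462.4·(-0.18349)/1.13328 + 242.6 = 167.7318
M2: Pc = R·M2+t = (+0.01072, -0.27588, +1.18160); u = 776.0·(+0.01072)/1.18160 + 333.4 = 340.4387, v = 462.4·(-0.27588)/1.18160 + 242.6 = 134.6371
M3: Pc = R·M3+t = (-0.08369, -0.30651, +1.14732); u = 776.0·(-0.08369)/1.14732 + 333.4 = 276.7972, v = 462.4·(-0.30651)/1.14732 + 242.6 = 119.0692

c0=(265.53, 152.51) c1=(332.23, 167.73) c2=(340.44, 134.64) c3=(276.80, 119.07)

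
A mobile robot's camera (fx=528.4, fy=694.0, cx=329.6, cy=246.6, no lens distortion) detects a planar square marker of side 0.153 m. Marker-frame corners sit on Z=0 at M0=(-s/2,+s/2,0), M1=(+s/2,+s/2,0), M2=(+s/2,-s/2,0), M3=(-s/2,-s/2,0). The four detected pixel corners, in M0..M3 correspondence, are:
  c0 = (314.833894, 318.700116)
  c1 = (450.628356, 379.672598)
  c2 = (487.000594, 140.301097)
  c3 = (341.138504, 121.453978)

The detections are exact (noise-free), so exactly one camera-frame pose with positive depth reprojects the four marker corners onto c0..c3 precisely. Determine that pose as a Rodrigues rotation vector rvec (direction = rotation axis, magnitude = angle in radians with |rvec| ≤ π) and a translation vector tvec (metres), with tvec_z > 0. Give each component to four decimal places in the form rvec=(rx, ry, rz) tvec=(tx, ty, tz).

Intrinsics K: fx=528.4, fy=694.0, cx=329.6, cy=246.6
Marker side s = 0.153 m; corners in marker frame (Z=0):
  M0 = (-0.0765, +0.0765, 0)
  M1 = (+0.0765, +0.0765, 0)
  M2 = (+0.0765, -0.0765, 0)
  M3 = (-0.0765, -0.0765, 0)
Detected image corners:
  c0 = (314.833894, 318.700116) px
  c1 = (450.628356, 379.672598) px
  c2 = (487.000594, 140.301097) px
  c3 = (341.138504, 121.453978) px
Planar DLT: solve 8×8 A·h = b for H (H[2,2]=1):
  H  [+404.47700 -130.13629 +391.21521]
  H  [-47.85743 +1456.26554 +239.55385]
  H  [-1.29397 +0.17930 +1.00000]
B = K⁻¹H; ‖b₁‖=2.073697, ‖b₂‖=2.073697; λ = 2/(‖b₁‖+‖b₂‖) = 0.482230, sign → tz>0 ⇒ λ=+0.482230
r₁ = λ·B[:,0] = (+0.75836,+0.18847,-0.62399); r₂ = λ·B[:,1] = (-0.17270,+0.98117,+0.08646)
r₃ = r₁×r₂ = (+0.62854,+0.04219,+0.77663); SVD([r₁ r₂ r₃]) → R = UVᵀ:
  R  [+0.75836 -0.17270 +0.62854]
  R  [+0.18847 +0.98117 +0.04219]
  R  [-0.62399 +0.08646 +0.77663]
t = (+0.05623, -0.00490, +0.48223) m
tr R = 2.516168; θ = arccos((tr R − 1)/2) = 0.710427 rad = 40.704°
axis k = ((R−Rᵀ)₃₂, (R−Rᵀ)₁₃, (R−Rᵀ)₂₁) / (2 sinθ) = (+0.033943, +0.960298, +0.276903)
rvec = θ·k = (+0.024114, +0.682221, +0.196719)

rvec=(0.0241, 0.6822, 0.1967) tvec=(0.0562, -0.0049, 0.4822)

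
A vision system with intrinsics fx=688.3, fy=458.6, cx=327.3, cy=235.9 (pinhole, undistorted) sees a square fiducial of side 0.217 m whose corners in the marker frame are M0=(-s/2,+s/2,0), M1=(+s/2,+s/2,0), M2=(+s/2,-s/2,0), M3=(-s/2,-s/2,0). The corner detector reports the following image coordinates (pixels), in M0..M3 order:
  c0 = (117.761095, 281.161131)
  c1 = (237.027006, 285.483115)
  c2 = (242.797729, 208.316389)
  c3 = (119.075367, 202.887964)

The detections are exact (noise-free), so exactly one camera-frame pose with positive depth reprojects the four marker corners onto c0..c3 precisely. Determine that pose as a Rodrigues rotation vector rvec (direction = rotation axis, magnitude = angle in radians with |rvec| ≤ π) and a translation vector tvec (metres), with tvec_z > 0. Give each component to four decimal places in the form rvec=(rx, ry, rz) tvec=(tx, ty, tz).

Intrinsics K: fx=688.3, fy=458.6, cx=327.3, cy=235.9
Marker side s = 0.217 m; corners in marker frame (Z=0):
  M0 = (-0.1085, +0.1085, 0)
  M1 = (+0.1085, +0.1085, 0)
  M2 = (+0.1085, -0.1085, 0)
  M3 = (-0.1085, -0.1085, 0)
Detected image corners:
  c0 = (117.761095, 281.161131) px
  c1 = (237.027006, 285.483115) px
  c2 = (242.797729, 208.316389) px
  c3 = (119.075367, 202.887964) px
Planar DLT: solve 8×8 A·h = b for H (H[2,2]=1):
  H  [+569.52712 +14.18580 +179.49436]
  H  [+35.84047 +399.85500 +245.19612]
  H  [+0.05490 +0.17063 +1.00000]
B = K⁻¹H; ‖b₁‖=0.804761, ‖b₂‖=0.804761; λ = 2/(‖b₁‖+‖b₂‖) = 1.242604, sign → tz>0 ⇒ λ=+1.242604
r₁ = λ·B[:,0] = (+0.99574,+0.06202,+0.06822); r₂ = λ·B[:,1] = (-0.07522,+0.97436,+0.21203)
r₃ = r₁×r₂ = (-0.05332,-0.21626,+0.97488); SVD([r₁ r₂ r₃]) → R = UVᵀ:
  R  [+0.99574 -0.07522 -0.05332]
  R  [+0.06202 +0.97436 -0.21626]
  R  [+0.06822 +0.21203 +0.97488]
t = (-0.26684, +0.02519, +1.24260) m
tr R = 2.944983; θ = arccos((tr R − 1)/2) = 0.235097 rad = 13.470°
axis k = ((R−Rᵀ)₃₂, (R−Rᵀ)₁₃, (R−Rᵀ)₂₁) / (2 sinθ) = (+0.919327, -0.260890, +0.294575)
rvec = θ·k = (+0.216131, -0.061335, +0.069254)

rvec=(0.2161, -0.0613, 0.0693) tvec=(-0.2668, 0.0252, 1.2426)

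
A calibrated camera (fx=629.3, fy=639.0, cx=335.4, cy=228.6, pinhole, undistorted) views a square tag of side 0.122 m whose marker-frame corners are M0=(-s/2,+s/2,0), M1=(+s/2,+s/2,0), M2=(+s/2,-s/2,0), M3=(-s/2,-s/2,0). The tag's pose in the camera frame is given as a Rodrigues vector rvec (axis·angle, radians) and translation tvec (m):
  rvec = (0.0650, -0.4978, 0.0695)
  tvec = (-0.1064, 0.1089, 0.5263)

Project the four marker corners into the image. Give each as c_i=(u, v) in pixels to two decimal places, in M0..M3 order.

Intrinsics K: fx=629.3, fy=639.0, cx=335.4, cy=228.6
Marker side s = 0.122 m; corners in marker frame (Z=0):
  M0 = (-0.0610, +0.0610, 0)
  M1 = (+0.0610, +0.0610, 0)
  M2 = (+0.0610, -0.0610, 0)
  M3 = (-0.0610, -0.0610, 0)
rvec = (0.0650, -0.4978, 0.0695), |rvec| = θ = 0.50681 rad = 29.038°
Rodrigues: sinθ=0.48539, 1−cosθ=0.12570; R = I + sinθ·[k]× + (1−cosθ)·[k]×²:
    [+0.87636 -0.08240 -0.47455]
    [+0.05073 +0.99557 -0.07918]
    [+0.47897 +0.04532 +0.87666]
t = (-0.1064, 0.1089, 0.5263) m
M0: Pc = R·M0+t = (-0.16488, +0.16654, +0.49985); u = 629.3·(-0.16488)/0.49985 + 335.4 = 127.8131, v = 639.0·(+0.16654)/0.49985 + 228.6 = 441.4971
M1: Pc = R·M1+t = (-0.05797, +0.17272, +0.55828); u = 629.3·(-0.05797)/0.55828 + 335.4 = 270.0579, v = 639.0·(+0.17272)/0.55828 + 228.6 = 426.2970
M2: Pc = R·M2+t = (-0.04792, +0.05126, +0.55275); u = 629.3·(-0.04792)/0.55275 + 335.4 = 280.8489, v = 639.0·(+0.05126)/0.55275 + 228.6 = 287.8637
M3: Pc = R·M3+t = (-0.15483, +0.04508, +0.49432); u = 629.3·(-0.15483)/0.49432 + 335.4 = 138.2886, v = 639.0·(+0.04508)/0.49432 + 228.6 = 286.8692

c0=(127.81, 441.50) c1=(270.06, 426.30) c2=(280.85, 287.86) c3=(138.29, 286.87)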